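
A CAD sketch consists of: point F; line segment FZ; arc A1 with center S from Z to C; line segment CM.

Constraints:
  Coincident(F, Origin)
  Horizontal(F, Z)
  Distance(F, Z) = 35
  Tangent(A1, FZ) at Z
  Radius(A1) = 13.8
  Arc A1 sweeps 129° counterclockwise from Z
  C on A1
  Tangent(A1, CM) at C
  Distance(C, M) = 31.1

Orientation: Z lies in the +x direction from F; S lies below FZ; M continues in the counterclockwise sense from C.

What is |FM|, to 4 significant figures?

64.02

F is at the origin; FZ is horizontal with |FZ| = 35.0 and Z on the +x side, so Z = (35.00, 0.000). Since A1 is tangent to FZ there, SZ ⟂ FZ, so S = Z + (0, -13.8) = (35.00, -13.80). On A1, Z sits at bearing 90° from S; a 129° counterclockwise sweep puts C at bearing 219°, so C = S + 13.8·(cos 219°, sin 219°) = (24.28, -22.48). Tangency of A1 to CM means the radius SC is perpendicular to CM, so CM runs along (−sin 219°, cos 219°); with |CM| = 31.1, M = (43.85, -46.65). Then |FM| = |M − F| = 64.02.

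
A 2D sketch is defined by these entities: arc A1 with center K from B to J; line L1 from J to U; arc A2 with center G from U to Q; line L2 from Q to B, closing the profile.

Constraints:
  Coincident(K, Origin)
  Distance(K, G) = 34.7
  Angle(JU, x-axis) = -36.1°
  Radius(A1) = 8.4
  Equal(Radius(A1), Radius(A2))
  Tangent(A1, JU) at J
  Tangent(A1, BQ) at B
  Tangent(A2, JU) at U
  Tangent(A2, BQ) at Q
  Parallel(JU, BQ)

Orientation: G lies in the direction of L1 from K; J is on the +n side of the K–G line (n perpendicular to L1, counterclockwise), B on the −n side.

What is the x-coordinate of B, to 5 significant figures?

-4.9492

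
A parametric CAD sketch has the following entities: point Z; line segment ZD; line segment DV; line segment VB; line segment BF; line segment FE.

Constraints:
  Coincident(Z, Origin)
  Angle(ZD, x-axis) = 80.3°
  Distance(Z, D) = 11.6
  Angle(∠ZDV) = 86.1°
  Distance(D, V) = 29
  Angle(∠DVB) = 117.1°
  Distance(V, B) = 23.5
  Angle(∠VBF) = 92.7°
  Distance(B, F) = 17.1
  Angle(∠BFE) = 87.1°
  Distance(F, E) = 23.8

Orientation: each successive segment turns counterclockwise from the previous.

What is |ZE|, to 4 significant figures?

13.73

Z is at the origin; ZD runs at 80.3° with length 11.6, so D = (1.954, 11.43). ∠ZDV = 86.1° gives DV at 174.2° from the x-axis; with |DV| = 29.0, V = (-26.90, 14.36). ∠DVB = 117.1° gives VB at -122.9° from the x-axis; with |VB| = 23.5, B = (-39.66, -5.366). ∠VBF = 92.7° gives BF at -35.60° from the x-axis; with |BF| = 17.1, F = (-25.76, -15.32). ∠BFE = 87.1° gives FE at 57.30° from the x-axis; with |FE| = 23.8, E = (-12.90, 4.707). Then |ZE| = |E − Z| = 13.73.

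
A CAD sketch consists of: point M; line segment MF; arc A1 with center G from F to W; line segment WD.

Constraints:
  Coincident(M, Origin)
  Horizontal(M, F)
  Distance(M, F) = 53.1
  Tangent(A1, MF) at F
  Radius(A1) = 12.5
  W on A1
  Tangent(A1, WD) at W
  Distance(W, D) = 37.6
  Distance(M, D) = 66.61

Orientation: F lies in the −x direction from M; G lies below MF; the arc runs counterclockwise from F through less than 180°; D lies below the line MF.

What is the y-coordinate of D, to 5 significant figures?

-50.828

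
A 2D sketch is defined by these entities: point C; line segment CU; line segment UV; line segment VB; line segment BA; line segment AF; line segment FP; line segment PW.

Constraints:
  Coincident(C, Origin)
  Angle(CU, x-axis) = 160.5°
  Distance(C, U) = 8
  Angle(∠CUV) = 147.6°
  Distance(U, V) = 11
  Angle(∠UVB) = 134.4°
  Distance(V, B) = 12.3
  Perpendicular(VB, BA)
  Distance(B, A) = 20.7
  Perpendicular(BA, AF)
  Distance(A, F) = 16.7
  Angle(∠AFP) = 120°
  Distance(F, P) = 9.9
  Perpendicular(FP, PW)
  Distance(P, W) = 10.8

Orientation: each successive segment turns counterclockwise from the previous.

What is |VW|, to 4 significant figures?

6.726

C is at the origin; CU runs at 160.5° with length 8.0, so U = (-7.541, 2.670). ∠CUV = 147.6° gives UV at -167.1° from the x-axis; with |UV| = 11.0, V = (-18.26, 0.2147). ∠UVB = 134.4° gives VB at -121.5° from the x-axis; with |VB| = 12.3, B = (-24.69, -10.27). VB ⟂ BA, so BA runs at -31.50°; with |BA| = 20.7, A = (-7.041, -21.09). The perpendicularity gives AF at right angles to BA, so AF runs at 58.50°; with |AF| = 16.7, F = (1.685, -6.849). ∠AFP = 120.0° gives FP at 118.5° from the x-axis; with |FP| = 9.9, P = (-3.039, 1.851). The perpendicularity gives PW at right angles to FP, so PW runs at -151.5°; with |PW| = 10.8, W = (-12.53, -3.302). Then |VW| = |W − V| = 6.726.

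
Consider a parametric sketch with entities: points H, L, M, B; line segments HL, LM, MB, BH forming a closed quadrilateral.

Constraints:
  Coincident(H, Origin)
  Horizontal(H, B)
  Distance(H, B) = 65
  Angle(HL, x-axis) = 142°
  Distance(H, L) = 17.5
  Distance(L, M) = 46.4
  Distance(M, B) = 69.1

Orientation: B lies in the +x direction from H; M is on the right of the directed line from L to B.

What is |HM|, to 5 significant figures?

32.376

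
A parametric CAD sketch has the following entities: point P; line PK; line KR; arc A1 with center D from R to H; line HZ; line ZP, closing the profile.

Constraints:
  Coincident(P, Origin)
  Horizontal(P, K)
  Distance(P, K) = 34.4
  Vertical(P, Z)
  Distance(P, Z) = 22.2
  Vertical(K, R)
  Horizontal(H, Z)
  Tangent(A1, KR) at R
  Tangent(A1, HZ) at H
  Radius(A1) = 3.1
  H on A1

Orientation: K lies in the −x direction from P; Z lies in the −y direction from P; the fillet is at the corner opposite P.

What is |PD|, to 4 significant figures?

36.67

P and Z share the same x with |PZ| = 22.2 and Z on the −y side, so Z = (0.000, -22.20). The virtual corner opposite P is at (-34.40, -22.20). A1 meets KR tangentially, so DR is at right angles to KR and since A1 is tangent to HZ there, DH ⟂ HZ, with radius 3.1, so the center D sits 3.1 in from both sides at D = (-31.30, -19.10). Then |PD| = |D − P| = 36.67.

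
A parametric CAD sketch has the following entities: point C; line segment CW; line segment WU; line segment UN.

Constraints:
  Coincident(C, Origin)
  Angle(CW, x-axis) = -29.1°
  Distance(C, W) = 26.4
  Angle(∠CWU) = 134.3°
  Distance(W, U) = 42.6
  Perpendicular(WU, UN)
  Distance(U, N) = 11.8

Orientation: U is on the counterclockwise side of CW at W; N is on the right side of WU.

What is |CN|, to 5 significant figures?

68.321

C is at the origin; CW runs at -29.1° with length 26.4, so W = 26.4·(cos -29.1°, sin -29.1°) = (23.068, -12.839). ∠CWU = 134.3°, so WU runs at -29.1° + (180° − 134.3°) = 16.600° from the x-axis; with |WU| = 42.6, U = W + 42.6·(cos 16.600°, sin 16.600°) = (63.892, -0.66893). WU is perpendicular to UN; with |UN| = 11.8 on the right of WU, N = U + 11.8·(0.28569, -0.95832) = (67.263, -11.977). Then |CN| = |N − C| = 68.321.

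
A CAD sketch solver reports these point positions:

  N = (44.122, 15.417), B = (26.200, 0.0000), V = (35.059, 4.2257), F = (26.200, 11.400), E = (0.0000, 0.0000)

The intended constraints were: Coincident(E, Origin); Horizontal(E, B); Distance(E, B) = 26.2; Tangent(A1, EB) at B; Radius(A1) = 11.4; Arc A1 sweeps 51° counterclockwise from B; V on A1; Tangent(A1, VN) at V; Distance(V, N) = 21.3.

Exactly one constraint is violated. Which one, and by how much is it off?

Distance(V, N) = 21.3 — off by 6.90.

E = (0.00, 0.00) ✓; E.y = 0.00, B.y = 0.00 ✓; |EB| = 26.20 ✓; ∠(FB, BE) = 90.00° ✓; |FB| = 11.40 ✓; bearing(F→V) − bearing(F→B) = 51.00° ✓; |FV| = 11.40 ✓; ∠(FV, VN) = 90.00° ✓; |VN| = 14.40 ✗.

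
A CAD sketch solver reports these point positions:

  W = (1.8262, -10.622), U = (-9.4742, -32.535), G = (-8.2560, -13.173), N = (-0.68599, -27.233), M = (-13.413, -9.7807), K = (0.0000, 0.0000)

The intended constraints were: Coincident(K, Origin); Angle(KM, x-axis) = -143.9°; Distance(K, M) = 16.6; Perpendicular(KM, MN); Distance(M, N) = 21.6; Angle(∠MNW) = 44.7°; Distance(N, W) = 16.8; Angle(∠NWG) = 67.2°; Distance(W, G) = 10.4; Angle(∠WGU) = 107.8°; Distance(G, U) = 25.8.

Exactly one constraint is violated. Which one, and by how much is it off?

Distance(G, U) = 25.8 — off by 6.40.

K = (0.00, 0.00) ✓; KM at -143.9° ✓; |KM| = 16.60 ✓; ∠(KM, MN) = 90.00° ✓; |MN| = 21.60 ✓; ∠MNW = 44.70° ✓; |NW| = 16.80 ✓; ∠NWG = 67.20° ✓; |WG| = 10.40 ✓; ∠WGU = 107.8° ✓; |GU| = 19.40 ✗.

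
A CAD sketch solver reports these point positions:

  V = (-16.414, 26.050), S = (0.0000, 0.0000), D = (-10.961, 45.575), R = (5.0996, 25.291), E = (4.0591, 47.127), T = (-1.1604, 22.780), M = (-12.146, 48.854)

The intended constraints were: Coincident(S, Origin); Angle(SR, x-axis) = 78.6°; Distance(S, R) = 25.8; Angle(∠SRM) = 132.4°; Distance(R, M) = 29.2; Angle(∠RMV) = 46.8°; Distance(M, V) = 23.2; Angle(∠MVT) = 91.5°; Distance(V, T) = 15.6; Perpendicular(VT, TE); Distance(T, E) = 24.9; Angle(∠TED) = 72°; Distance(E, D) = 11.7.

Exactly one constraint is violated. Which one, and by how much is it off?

Distance(E, D) = 11.7 — off by 3.40.

S = (0.00, 0.00) ✓; SR at 78.60° ✓; |SR| = 25.80 ✓; ∠SRM = 132.4° ✓; |RM| = 29.20 ✓; ∠RMV = 46.80° ✓; |MV| = 23.20 ✓; ∠MVT = 91.50° ✓; |VT| = 15.60 ✓; ∠(VT, TE) = 90.00° ✓; |TE| = 24.90 ✓; ∠TED = 72.00° ✓; |ED| = 15.10 ✗.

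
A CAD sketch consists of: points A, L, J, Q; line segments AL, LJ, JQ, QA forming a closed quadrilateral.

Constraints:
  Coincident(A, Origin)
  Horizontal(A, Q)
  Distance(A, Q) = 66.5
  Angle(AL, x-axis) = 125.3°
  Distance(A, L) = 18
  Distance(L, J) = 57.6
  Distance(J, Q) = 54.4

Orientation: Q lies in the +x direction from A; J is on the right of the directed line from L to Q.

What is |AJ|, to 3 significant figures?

39.6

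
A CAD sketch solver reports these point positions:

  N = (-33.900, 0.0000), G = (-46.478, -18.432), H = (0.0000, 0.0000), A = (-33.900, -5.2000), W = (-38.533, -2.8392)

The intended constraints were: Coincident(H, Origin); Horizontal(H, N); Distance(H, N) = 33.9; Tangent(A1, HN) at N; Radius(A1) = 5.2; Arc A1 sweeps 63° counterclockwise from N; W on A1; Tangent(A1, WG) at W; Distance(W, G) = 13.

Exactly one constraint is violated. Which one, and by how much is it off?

Distance(W, G) = 13 — off by 4.50.

H = (0.00, 0.00) ✓; H.y = 0.00, N.y = 0.00 ✓; |HN| = 33.90 ✓; ∠(AN, NH) = 90.00° ✓; |AN| = 5.200 ✓; bearing(A→W) − bearing(A→N) = 63.00° ✓; |AW| = 5.200 ✓; ∠(AW, WG) = 90.00° ✓; |WG| = 17.50 ✗.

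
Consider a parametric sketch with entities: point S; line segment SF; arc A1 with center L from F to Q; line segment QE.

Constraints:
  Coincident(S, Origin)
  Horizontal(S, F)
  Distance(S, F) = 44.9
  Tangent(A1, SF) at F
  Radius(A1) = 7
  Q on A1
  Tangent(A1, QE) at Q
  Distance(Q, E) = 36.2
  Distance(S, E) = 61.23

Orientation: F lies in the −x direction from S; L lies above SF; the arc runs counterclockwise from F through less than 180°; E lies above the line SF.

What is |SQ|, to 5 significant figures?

38.782

S is at the origin; SF is horizontal with |SF| = 44.9 and F on the −x side, so F = (-44.900, 0.0000). A1 meets SF tangentially, so LF is at right angles to SF, so L = F + (0, 7) = (-44.900, 7.0000). Since LQ ⟂ QE (tangency), |LE| = √(7.0² + 36.2²) = 36.871 regardless of where Q sits on A1. So E lies on both circle(S, 61.23) and circle(L, 36.871); the above-SF intersection is E = (-42.777, 43.809). Q is the foot of the tangent from E: Q = (-37.962, 7.9310).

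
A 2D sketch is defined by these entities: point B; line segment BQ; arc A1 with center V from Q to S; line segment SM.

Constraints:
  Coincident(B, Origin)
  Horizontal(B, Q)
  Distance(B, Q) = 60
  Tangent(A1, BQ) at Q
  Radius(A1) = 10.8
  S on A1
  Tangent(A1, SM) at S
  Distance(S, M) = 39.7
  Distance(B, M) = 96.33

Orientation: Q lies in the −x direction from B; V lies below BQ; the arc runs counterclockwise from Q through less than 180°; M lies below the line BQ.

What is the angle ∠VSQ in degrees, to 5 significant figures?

57.532°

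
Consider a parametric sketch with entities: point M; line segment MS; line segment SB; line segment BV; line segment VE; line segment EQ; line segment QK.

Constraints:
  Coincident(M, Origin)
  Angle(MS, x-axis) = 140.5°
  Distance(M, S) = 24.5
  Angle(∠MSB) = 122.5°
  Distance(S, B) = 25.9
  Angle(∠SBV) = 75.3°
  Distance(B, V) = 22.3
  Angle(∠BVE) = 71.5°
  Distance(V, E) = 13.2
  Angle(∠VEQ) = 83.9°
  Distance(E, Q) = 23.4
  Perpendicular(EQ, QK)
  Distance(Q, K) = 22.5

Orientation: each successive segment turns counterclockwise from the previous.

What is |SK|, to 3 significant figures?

42.7

M is at the origin; MS runs at 140.5° with length 24.5, so S = (-18.9, 15.6). ∠MSB = 122.5° gives SB at -162° from the x-axis; with |SB| = 25.9, B = (-43.5, 7.58). ∠SBV = 75.3° gives BV at -57.3° from the x-axis; with |BV| = 22.3, V = (-31.5, -11.2). ∠BVE = 71.5° gives VE at 51.2° from the x-axis; with |VE| = 13.2, E = (-23.2, -0.898). ∠VEQ = 83.9° gives EQ at 147° from the x-axis; with |EQ| = 23.4, Q = (-42.9, 11.7). EQ ⟂ QK, so QK runs at -123°; with |QK| = 22.5, K = (-55.1, -7.19). Then |SK| = |K − S| = 42.7.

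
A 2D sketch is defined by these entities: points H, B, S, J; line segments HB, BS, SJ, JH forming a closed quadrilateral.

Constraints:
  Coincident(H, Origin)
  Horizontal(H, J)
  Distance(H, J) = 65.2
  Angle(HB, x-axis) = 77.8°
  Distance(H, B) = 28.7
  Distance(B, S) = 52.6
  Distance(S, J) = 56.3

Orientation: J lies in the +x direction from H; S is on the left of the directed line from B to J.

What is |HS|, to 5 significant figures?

75.038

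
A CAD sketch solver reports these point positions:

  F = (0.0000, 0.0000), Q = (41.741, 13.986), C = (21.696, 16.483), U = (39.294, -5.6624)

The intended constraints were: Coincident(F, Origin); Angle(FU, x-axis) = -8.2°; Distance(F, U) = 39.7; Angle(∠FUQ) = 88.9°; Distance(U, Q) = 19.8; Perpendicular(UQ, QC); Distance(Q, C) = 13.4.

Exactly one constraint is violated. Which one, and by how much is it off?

Distance(Q, C) = 13.4 — off by 6.80.

F = (0.00, 0.00) ✓; FU at -8.200° ✓; |FU| = 39.70 ✓; ∠FUQ = 88.90° ✓; |UQ| = 19.80 ✓; ∠(UQ, QC) = 90.00° ✓; |QC| = 20.20 ✗.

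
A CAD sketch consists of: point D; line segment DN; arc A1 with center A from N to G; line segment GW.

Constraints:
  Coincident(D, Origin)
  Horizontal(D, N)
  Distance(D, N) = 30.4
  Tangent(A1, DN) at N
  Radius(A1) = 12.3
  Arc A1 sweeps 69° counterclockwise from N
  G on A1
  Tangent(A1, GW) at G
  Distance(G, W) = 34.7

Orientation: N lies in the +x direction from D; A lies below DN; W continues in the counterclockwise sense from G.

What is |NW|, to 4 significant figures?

46.85

D is at the origin; D and N share the same y with |DN| = 30.4 and N on the +x side, so N = (30.40, 0.000). The tangent condition forces AN to be normal to DN, so A = N + (0, -12.3) = (30.40, -12.30). On A1, N sits at bearing 90° from A; a 69° counterclockwise sweep puts G at bearing 159°, so G = A + 12.3·(cos 159°, sin 159°) = (18.92, -7.892). A1 meets GW tangentially, so AG is at right angles to GW, so GW runs along (−sin 159°, cos 159°); with |GW| = 34.7, W = (6.482, -40.29). Then |NW| = |W − N| = 46.85.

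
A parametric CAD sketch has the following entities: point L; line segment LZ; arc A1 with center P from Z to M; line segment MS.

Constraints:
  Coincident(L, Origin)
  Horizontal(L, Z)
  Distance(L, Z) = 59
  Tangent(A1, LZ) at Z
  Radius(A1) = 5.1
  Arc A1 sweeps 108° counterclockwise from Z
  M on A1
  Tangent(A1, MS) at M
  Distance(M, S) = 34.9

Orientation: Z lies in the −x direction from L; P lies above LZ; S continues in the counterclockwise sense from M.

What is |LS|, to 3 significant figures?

76.2

On A1, Z sits at bearing -90° from P; a 108° counterclockwise sweep puts M at bearing 18°, so M = P + 5.1·(cos 18°, sin 18°) = (-54.1, 6.68). Tangency of A1 to MS means the radius PM is perpendicular to MS, so MS runs along (−sin 18°, cos 18°); with |MS| = 34.9, S = (-64.9, 39.9). Then |LS| = |S − L| = 76.2.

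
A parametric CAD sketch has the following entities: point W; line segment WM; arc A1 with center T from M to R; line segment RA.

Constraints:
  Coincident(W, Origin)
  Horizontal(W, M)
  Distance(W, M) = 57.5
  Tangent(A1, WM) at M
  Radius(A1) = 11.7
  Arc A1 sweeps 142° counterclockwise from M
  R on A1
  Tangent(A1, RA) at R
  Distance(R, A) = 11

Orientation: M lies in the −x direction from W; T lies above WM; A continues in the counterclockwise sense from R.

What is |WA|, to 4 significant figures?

65.14

W is at the origin; WM is horizontal with |WM| = 57.5 and M on the −x side, so M = (-57.50, 0.000). A1 meets WM tangentially, so TM is at right angles to WM, so T = M + (0, 11.7) = (-57.50, 11.70). On A1, M sits at bearing -90° from T; a 142° counterclockwise sweep puts R at bearing 52°, so R = T + 11.7·(cos 52°, sin 52°) = (-50.30, 20.92). Tangency of A1 to RA means the radius TR is perpendicular to RA, so RA runs along (−sin 52°, cos 52°); with |RA| = 11.0, A = (-58.96, 27.69). Then |WA| = |A − W| = 65.14.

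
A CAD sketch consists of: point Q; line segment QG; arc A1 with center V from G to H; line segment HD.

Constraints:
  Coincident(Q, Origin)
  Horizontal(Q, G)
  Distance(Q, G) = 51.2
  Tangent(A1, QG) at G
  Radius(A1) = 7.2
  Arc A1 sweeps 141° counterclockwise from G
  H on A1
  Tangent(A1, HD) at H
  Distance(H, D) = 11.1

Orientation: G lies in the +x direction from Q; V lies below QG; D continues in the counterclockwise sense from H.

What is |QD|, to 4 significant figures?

58.73

Q is at the origin; QG is horizontal with |QG| = 51.2 and G on the +x side, so G = (51.20, 0.000). The tangent condition forces VG to be normal to QG, so V = G + (0, -7.2) = (51.20, -7.200). On A1, G sits at bearing 90° from V; a 141° counterclockwise sweep puts H at bearing 231°, so H = V + 7.2·(cos 231°, sin 231°) = (46.67, -12.80). Since A1 is tangent to HD there, VH ⟂ HD, so HD runs along (−sin 231°, cos 231°); with |HD| = 11.1, D = (55.30, -19.78). Then |QD| = |D − Q| = 58.73.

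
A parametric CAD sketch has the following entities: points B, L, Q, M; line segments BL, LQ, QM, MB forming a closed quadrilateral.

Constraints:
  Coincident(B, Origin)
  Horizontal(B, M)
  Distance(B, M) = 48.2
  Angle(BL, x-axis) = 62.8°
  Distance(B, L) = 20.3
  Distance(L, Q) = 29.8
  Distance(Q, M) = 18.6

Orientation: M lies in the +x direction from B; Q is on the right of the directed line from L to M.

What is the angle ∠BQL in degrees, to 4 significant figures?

39.60°

B is at the origin; BM is horizontal with |BM| = 48.2 and M in +x, so M = (48.2, 0). BL runs at 62.8° with |BL| = 20.3, so L = (9.279, 18.06). Q is determined by |LQ| = 29.8 and |QM| = 18.6 together: it lies at the intersection of circle(L, 29.8) and circle(M, 18.6). With |LM| = 42.90, the foot of the radical line on LM is 27.77 from L and the perpendicular offset is √(29.8² − 27.77²) = 10.81. Taking the right-of-LM solution: Q = (29.92, -3.438).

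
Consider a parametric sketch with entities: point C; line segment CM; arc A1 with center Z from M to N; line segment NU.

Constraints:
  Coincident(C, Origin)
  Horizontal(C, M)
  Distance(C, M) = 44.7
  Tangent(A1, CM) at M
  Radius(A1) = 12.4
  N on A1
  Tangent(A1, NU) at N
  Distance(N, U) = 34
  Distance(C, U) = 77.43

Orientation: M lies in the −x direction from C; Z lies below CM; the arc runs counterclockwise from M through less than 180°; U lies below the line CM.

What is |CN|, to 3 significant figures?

57.6

Checks: |ZN| = 12.40 ✓; ∠(ZN, NU) = 90.00° ✓; |NU| = 34.00 ✓; |CU| = 77.43 ✓.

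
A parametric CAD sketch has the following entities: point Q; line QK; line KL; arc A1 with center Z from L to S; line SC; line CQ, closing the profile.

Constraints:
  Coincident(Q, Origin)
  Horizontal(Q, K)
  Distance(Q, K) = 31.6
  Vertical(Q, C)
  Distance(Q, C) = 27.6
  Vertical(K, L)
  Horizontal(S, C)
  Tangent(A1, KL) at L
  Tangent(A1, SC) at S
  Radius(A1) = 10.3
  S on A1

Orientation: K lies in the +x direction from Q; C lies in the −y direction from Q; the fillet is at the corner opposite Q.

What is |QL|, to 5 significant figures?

36.026

Q is at the origin; Q and K share the same y with |QK| = 31.6 and K on the +x side, so K = (31.600, 0.0000). Q and C share the same x with |QC| = 27.6 and C on the −y side, so C = (0.0000, -27.600). The virtual corner opposite Q is at (31.600, -27.600). The tangent condition forces ZL to be normal to KL and A1 meets SC tangentially, so ZS is at right angles to SC, with radius 10.3, so the center Z sits 10.3 in from both sides at Z = (21.300, -17.300). That places the tangent points at L = (31.600, -17.300) on KL and S = (21.300, -27.600) on SC. Then |QL| = |L − Q| = 36.026.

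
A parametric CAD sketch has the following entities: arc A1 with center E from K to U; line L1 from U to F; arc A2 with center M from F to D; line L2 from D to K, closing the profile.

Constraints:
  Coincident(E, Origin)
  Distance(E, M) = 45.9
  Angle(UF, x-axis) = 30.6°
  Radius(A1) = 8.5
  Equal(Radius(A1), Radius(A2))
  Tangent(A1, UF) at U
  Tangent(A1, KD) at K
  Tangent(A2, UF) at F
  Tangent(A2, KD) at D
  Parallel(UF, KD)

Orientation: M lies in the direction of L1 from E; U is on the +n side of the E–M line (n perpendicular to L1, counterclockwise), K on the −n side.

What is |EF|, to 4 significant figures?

46.68

Tangency of A1 to both parallel lines with radius 8.5 puts U and K at E ± 8.5·n: U = (-4.327, 7.316), K = (4.327, -7.316). Equal radii place F and D the same way about M: F = M + 8.5·n = (35.18, 30.68), D = M − 8.5·n = (43.83, 16.05). Then |EF| = |F − E| = 46.68.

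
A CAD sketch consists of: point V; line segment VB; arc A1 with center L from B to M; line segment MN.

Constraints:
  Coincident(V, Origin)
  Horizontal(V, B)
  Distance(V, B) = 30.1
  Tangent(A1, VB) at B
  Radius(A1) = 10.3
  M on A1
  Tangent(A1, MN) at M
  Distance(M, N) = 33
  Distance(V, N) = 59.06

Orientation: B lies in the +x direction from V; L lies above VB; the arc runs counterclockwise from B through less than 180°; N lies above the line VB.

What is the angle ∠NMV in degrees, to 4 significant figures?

103.8°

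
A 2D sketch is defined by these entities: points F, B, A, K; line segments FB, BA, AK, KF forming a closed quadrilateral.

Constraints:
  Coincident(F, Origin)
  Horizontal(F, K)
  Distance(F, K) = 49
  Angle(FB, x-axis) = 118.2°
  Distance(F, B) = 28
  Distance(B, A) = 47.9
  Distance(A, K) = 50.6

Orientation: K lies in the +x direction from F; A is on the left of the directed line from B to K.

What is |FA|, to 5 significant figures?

55.091

Checks: FB at 118.2° ✓; |BA| = 47.90 ✓; |AK| = 50.60 ✓.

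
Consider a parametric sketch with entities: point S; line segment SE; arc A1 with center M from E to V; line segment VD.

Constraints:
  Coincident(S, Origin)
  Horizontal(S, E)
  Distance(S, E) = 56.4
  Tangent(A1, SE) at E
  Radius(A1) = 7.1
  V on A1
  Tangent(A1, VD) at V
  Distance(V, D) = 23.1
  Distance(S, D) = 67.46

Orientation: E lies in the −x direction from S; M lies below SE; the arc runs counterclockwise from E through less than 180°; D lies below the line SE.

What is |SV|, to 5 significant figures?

63.943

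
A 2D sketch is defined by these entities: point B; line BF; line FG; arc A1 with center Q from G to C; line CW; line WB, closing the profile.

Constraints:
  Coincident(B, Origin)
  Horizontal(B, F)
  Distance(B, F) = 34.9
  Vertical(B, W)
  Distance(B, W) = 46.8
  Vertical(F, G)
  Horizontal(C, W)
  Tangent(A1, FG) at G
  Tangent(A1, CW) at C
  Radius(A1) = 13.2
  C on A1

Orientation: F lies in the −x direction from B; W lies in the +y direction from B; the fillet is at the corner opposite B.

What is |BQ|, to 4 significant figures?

40.00

BW is vertical with |BW| = 46.8 and W on the +y side, so W = (0.000, 46.80). The virtual corner opposite B is at (-34.90, 46.80). A1 meets FG tangentially, so QG is at right angles to FG and since A1 is tangent to CW there, QC ⟂ CW, with radius 13.2, so the center Q sits 13.2 in from both sides at Q = (-21.70, 33.60). Then |BQ| = |Q − B| = 40.00.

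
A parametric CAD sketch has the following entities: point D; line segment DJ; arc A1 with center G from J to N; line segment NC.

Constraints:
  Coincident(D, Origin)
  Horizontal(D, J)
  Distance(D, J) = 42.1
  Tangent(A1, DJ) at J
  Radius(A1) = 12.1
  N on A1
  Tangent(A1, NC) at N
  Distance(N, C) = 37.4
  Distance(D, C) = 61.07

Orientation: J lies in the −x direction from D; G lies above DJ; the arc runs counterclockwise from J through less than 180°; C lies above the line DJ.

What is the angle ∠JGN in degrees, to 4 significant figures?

96.32°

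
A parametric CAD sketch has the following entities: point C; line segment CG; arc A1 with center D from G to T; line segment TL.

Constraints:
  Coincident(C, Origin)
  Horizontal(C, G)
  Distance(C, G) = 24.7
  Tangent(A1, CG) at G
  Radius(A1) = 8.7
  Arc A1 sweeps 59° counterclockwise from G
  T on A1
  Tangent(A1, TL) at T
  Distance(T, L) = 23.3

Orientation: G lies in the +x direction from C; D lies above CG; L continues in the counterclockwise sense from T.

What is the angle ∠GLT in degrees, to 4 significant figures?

7.811°

C is at the origin; C and G share the same y with |CG| = 24.7 and G on the +x side, so G = (24.70, 0.000). Tangency of A1 to CG means the radius DG is perpendicular to CG, so D = G + (0, 8.7) = (24.70, 8.700). On A1, G sits at bearing -90° from D; a 59° counterclockwise sweep puts T at bearing -31°, so T = D + 8.7·(cos -31°, sin -31°) = (32.16, 4.219). The tangent condition forces DT to be normal to TL, so TL runs along (−sin -31°, cos -31°); with |TL| = 23.3, L = (44.16, 24.19). Then cos ∠GLT = LG·LT / (|LG||LT|), giving 7.811°.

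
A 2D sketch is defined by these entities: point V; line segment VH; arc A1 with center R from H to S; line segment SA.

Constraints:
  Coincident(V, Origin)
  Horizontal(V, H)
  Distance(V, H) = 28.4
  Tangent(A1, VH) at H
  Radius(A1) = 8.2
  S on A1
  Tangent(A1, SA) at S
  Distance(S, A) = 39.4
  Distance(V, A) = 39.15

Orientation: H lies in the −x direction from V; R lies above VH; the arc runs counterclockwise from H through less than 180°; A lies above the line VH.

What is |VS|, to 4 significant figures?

21.61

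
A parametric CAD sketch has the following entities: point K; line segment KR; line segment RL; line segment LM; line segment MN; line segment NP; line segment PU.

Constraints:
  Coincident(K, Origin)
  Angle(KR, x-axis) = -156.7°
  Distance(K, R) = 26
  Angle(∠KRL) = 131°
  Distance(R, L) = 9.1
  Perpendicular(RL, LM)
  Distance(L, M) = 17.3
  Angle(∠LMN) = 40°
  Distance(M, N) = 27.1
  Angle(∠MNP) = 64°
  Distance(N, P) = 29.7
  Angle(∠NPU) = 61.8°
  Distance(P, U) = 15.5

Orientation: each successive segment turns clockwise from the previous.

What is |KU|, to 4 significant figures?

37.03

∠MNP = 64.0° gives NP at 168.3° from the x-axis; with |NP| = 29.7, P = (-46.97, -10.99). ∠NPU = 61.8° gives PU at 50.10° from the x-axis; with |PU| = 15.5, U = (-37.02, 0.9043). Then |KU| = |U − K| = 37.03.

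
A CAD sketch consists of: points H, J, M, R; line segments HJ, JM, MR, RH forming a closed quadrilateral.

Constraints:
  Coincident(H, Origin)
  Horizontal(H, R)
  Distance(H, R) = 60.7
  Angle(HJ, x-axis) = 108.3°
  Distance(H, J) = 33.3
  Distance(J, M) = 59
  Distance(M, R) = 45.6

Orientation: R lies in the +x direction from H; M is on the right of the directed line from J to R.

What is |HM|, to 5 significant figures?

27.339

H is at the origin; HR is horizontal with |HR| = 60.7 and R in +x, so R = (60.7, 0). HJ runs at 108.3° with |HJ| = 33.3, so J = (-10.456, 31.616). M is determined by |JM| = 59.0 and |MR| = 45.6 together: it lies at the intersection of circle(J, 59.0) and circle(R, 45.6). With |JR| = 77.864, the foot of the radical line on JR is 47.932 from J and the perpendicular offset is √(59.0² − 47.932²) = 34.402. Taking the right-of-JR solution: M = (19.379, -19.285).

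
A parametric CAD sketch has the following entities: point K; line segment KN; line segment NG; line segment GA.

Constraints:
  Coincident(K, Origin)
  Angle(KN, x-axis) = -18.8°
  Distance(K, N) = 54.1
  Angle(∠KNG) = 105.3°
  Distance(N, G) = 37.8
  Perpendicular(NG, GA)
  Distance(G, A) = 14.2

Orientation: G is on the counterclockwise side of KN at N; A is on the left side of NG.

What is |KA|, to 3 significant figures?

64.5

K is at the origin; KN runs at -18.8° with length 54.1, so N = 54.1·(cos -18.8°, sin -18.8°) = (51.2, -17.4). ∠KNG = 105.3°, so NG runs at -18.8° + (180° − 105.3°) = 55.9° from the x-axis; with |NG| = 37.8, G = N + 37.8·(cos 55.9°, sin 55.9°) = (72.4, 13.9). NG is perpendicular to GA; with |GA| = 14.2 on the left of NG, A = G + 14.2·(-0.828, 0.561) = (60.6, 21.8). Then |KA| = |A − K| = 64.5.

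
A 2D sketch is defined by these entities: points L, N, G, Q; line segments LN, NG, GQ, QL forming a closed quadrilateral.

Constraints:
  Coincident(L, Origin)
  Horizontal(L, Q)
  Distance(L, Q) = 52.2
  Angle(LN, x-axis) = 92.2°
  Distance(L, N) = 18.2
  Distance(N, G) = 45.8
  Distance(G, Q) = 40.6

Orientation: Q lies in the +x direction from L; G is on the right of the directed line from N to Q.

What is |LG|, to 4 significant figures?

29.93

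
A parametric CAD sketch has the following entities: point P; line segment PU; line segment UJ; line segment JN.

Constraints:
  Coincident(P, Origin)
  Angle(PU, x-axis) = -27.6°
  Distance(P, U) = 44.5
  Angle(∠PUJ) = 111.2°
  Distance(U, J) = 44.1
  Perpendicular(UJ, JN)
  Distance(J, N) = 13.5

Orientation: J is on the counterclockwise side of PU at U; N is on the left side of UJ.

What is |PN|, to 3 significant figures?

66.4

P is at the origin; PU runs at -27.6° with length 44.5, so U = 44.5·(cos -27.6°, sin -27.6°) = (39.4, -20.6). ∠PUJ = 111.2°, so UJ runs at -27.6° + (180° − 111.2°) = 41.2° from the x-axis; with |UJ| = 44.1, J = U + 44.1·(cos 41.2°, sin 41.2°) = (72.6, 8.43). UJ is perpendicular to JN; with |JN| = 13.5 on the left of UJ, N = J + 13.5·(-0.659, 0.752) = (63.7, 18.6). Then |PN| = |N − P| = 66.4.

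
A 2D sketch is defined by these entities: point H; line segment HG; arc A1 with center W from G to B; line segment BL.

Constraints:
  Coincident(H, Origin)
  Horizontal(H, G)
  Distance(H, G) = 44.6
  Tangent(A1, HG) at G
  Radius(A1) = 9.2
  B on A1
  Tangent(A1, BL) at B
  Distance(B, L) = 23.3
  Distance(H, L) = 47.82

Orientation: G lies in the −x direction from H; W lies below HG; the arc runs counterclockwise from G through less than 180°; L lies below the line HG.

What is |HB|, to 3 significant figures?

53.6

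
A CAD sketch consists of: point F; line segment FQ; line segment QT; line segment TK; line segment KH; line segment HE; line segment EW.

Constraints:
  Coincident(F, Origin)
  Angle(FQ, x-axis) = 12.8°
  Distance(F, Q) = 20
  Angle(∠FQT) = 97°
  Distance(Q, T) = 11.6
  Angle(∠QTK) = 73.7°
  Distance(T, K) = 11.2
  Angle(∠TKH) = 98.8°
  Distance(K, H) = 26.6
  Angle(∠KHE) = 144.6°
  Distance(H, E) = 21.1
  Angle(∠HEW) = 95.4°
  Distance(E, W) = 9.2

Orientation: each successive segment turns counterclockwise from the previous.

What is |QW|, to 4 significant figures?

31.28

∠KHE = 144.6° gives HE at -41.30° from the x-axis; with |HE| = 21.1, E = (29.92, -28.05). ∠HEW = 95.4° gives EW at 43.30° from the x-axis; with |EW| = 9.2, W = (36.62, -21.75). Then |QW| = |W − Q| = 31.28.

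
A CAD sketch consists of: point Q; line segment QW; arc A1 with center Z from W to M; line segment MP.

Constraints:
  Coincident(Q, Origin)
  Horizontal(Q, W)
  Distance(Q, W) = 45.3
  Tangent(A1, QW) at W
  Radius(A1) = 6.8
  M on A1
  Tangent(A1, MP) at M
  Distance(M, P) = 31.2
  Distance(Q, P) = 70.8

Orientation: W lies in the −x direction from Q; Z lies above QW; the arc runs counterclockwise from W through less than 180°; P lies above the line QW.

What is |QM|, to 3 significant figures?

42.0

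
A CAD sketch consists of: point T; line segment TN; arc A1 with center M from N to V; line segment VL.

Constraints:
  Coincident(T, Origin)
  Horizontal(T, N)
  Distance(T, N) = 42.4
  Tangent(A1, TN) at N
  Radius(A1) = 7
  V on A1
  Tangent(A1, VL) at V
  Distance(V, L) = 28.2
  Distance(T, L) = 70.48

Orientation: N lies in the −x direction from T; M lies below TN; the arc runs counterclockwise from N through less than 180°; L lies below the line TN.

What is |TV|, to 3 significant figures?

47.6

Checks: |MV| = 7.000 ✓; ∠(MV, VL) = 90.00° ✓; |VL| = 28.20 ✓; |TL| = 70.48 ✓.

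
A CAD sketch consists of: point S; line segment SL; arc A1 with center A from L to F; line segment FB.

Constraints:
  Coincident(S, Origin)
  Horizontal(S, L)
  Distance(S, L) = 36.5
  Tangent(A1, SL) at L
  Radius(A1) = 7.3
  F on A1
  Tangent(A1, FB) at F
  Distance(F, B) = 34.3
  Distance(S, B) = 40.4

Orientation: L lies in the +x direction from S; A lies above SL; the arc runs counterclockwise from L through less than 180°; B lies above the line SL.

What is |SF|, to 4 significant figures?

43.46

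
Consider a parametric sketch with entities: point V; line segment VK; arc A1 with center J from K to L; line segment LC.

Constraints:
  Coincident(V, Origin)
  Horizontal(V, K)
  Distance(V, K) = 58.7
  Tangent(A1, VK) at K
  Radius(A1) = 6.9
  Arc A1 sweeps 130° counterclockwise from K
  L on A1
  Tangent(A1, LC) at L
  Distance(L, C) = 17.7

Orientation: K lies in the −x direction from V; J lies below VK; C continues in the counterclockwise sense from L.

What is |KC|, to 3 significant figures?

25.6

V is at the origin; V and K share the same y with |VK| = 58.7 and K on the −x side, so K = (-58.7, 0.00). The tangent condition forces JK to be normal to VK, so J = K + (0, -6.9) = (-58.7, -6.90). On A1, K sits at bearing 90° from J; a 130° counterclockwise sweep puts L at bearing 220°, so L = J + 6.9·(cos 220°, sin 220°) = (-64.0, -11.3). The tangent condition forces JL to be normal to LC, so LC runs along (−sin 220°, cos 220°); with |LC| = 17.7, C = (-52.6, -24.9). Then |KC| = |C − K| = 25.6.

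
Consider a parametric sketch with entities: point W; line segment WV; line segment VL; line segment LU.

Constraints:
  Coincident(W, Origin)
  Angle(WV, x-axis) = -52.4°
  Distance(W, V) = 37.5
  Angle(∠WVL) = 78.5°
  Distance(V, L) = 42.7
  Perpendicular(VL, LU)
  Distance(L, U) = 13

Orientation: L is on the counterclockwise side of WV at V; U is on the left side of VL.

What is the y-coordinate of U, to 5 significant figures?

11.076

W is at the origin; WV runs at -52.4° with length 37.5, so V = 37.5·(cos -52.4°, sin -52.4°) = (22.880, -29.711). ∠WVL = 78.5°, so VL runs at -52.4° + (180° − 78.5°) = 49.100° from the x-axis; with |VL| = 42.7, L = V + 42.7·(cos 49.100°, sin 49.100°) = (50.838, 2.5641). VL ⟂ LU; with |LU| = 13.0 on the left of VL, U = L + 13.0·(-0.75585, 0.65474) = (41.012, 11.076). So U.y = 11.076.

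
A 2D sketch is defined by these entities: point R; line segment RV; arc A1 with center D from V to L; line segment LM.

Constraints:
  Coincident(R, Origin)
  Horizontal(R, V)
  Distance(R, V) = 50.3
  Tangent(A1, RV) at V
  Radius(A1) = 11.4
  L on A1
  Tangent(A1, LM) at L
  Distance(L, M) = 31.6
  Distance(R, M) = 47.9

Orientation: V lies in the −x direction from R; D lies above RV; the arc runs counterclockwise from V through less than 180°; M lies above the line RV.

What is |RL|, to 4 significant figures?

40.25

Checks: |DL| = 11.40 ✓; ∠(DL, LM) = 90.00° ✓; |LM| = 31.60 ✓; |RM| = 47.90 ✓.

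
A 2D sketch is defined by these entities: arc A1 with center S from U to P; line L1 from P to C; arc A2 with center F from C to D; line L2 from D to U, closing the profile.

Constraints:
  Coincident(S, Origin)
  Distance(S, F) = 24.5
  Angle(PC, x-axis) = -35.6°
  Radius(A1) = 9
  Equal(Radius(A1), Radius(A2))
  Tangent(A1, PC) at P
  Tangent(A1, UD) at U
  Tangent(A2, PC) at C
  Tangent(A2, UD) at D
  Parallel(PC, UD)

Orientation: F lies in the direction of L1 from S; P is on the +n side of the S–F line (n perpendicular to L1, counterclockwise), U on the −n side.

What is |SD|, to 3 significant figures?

26.1

The slot axis is L1's direction at -35.6°, so u = (cos -35.6°, sin -35.6°) = (0.813, -0.582) and n = (−sin -35.6°, cos -35.6°) = (0.582, 0.813). S is at the origin and F lies 24.5 along u from S, so F = 24.5·u = (19.9, -14.3). Tangency of A1 to both parallel lines with radius 9.0 puts P and U at S ± 9.0·n: P = (5.24, 7.32), U = (-5.24, -7.32). Equal radii place C and D the same way about F: C = F + 9.0·n = (25.2, -6.94), D = F − 9.0·n = (14.7, -21.6). Then |SD| = |D − S| = 26.1.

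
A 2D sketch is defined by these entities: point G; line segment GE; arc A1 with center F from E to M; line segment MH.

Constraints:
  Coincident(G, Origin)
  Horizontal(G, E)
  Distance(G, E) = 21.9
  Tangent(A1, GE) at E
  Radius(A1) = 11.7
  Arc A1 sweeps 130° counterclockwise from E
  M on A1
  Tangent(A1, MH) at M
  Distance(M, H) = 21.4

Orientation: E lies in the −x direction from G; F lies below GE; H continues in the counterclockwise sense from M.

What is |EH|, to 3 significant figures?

35.9

On A1, E sits at bearing 90° from F; a 130° counterclockwise sweep puts M at bearing 220°, so M = F + 11.7·(cos 220°, sin 220°) = (-30.9, -19.2). Since A1 is tangent to MH there, FM ⟂ MH, so MH runs along (−sin 220°, cos 220°); with |MH| = 21.4, H = (-17.1, -35.6). Then |EH| = |H − E| = 35.9.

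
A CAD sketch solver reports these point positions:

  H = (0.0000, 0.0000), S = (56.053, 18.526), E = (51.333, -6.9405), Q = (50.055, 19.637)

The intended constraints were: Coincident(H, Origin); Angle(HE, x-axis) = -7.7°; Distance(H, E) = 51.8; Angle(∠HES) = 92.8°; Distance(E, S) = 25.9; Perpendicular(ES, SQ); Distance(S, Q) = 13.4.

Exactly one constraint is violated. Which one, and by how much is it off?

Distance(S, Q) = 13.4 — off by 7.30.

H = (0.00, 0.00) ✓; HE at -7.700° ✓; |HE| = 51.80 ✓; ∠HES = 92.80° ✓; |ES| = 25.90 ✓; ∠(ES, SQ) = 90.01° ✓; |SQ| = 6.100 ✗.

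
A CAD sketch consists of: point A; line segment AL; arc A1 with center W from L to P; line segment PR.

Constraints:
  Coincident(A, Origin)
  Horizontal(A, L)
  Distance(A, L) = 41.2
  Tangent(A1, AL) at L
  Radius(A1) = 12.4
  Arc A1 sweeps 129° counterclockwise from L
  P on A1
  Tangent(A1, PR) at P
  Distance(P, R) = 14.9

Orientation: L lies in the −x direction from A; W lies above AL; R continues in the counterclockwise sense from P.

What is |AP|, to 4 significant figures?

37.48

The tangent condition forces WL to be normal to AL, so W = L + (0, 12.4) = (-41.20, 12.40). On A1, L sits at bearing -90° from W; a 129° counterclockwise sweep puts P at bearing 39°, so P = W + 12.4·(cos 39°, sin 39°) = (-31.56, 20.20). Then |AP| = |P − A| = 37.48.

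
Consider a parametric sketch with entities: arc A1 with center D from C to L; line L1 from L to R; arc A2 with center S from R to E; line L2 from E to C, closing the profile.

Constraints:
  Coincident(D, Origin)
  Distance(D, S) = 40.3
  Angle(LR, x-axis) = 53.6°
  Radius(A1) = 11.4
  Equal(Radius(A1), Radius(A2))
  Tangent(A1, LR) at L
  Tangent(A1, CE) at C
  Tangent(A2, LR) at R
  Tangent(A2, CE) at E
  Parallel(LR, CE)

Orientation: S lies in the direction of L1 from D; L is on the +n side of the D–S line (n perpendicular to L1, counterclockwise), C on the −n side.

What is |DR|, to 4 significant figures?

41.88

Tangency of A1 to both parallel lines with radius 11.4 puts L and C at D ± 11.4·n: L = (-9.176, 6.765), C = (9.176, -6.765). Equal radii place R and E the same way about S: R = S + 11.4·n = (14.74, 39.20), E = S − 11.4·n = (33.09, 25.67). Then |DR| = |R − D| = 41.88.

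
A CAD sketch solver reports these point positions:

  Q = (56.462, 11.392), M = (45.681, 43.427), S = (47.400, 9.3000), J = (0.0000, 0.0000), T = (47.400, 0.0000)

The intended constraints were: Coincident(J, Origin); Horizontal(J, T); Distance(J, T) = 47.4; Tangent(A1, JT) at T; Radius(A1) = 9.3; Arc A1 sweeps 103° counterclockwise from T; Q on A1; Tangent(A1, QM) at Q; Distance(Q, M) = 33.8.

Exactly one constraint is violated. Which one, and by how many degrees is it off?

Tangent(A1, QM) at Q — off by 5.60°.

J = (0.00, 0.00) ✓; J.y = 0.00, T.y = 0.00 ✓; |JT| = 47.40 ✓; ∠(ST, TJ) = 90.00° ✓; |ST| = 9.300 ✓; bearing(S→Q) − bearing(S→T) = 103.0° ✓; |SQ| = 9.300 ✓; ∠(SQ, QM) = 84.40° ✗; |QM| = 33.80 ✓.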